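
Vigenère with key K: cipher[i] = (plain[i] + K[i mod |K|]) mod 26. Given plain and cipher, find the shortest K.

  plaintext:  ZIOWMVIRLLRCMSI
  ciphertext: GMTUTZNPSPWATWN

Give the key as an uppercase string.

  i= 0: G-Z =  7 → H
  i= 1: M-I =  4 → E
  i= 2: T-O =  5 → F
  i= 3: U-W = 24 → Y
  i= 4: T-M =  7 → H
  i= 5: Z-V =  4 → E
  i= 6: N-I =  5 → F
  i= 7: P-R = 24 → Y
  i= 8: S-L =  7 → H
  i= 9: P-L =  4 → E
  i=10: W-R =  5 → F
  i=11: A-C = 24 → Y
  i=12: T-M =  7 → H
  i=13: W-S =  4 → E
  i=14: N-I =  5 → F
  shifts repeat with period 4: HEFY

HEFY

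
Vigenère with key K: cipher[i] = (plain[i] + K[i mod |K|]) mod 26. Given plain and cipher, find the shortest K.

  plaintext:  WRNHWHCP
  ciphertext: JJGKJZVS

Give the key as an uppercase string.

  i= 0: J-W = 13 → N
  i= 1: J-R = 18 → S
  i= 2: G-N = 19 → T
  i= 3: K-H =  3 → D
  i= 4: J-W = 13 → N
  i= 5: Z-H = 18 → S
  i= 6: V-C = 19 → T
  i= 7: S-P =  3 → D
  shifts repeat with period 4: NSTD

NSTD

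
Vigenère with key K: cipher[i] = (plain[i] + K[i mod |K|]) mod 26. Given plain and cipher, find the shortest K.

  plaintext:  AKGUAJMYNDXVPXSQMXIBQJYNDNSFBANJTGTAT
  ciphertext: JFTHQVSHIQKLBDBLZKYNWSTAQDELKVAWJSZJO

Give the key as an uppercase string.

  i= 0: J-A =  9 → J
  i= 1: F-K = 21 → V
  i= 2: T-G = 13 → N
  i= 3: H-U = 13 → N
  i= 4: Q-A = 16 → Q
  i= 5: V-J = 12 → M
  i= 6: S-M =  6 → G
  i= 7: H-Y =  9 → J
  i= 8: I-N = 21 → V
  i= 9: Q-D = 13 → N
  i=10: K-X = 13 → N
  i=11: L-V = 16 → Q
  i=12: B-P = 12 → M
  i=13: D-X =  6 → G
  i=14: B-S =  9 → J
  i=15: L-Q = 21 → V
  i=16: Z-M = 13 → N
  i=17: K-X = 13 → N
  i=18: Y-I = 16 → Q
  i=19: N-B = 12 → M
  i=20: W-Q =  6 → G
  i=21: S-J =  9 → J
  i=22: T-Y = 21 → V
  i=23: A-N = 13 → N
  i=24: Q-D = 13 → N
  i=25: D-N = 16 → Q
  i=26: E-S = 12 → M
  i=27: L-F =  6 → G
  i=28: K-B =  9 → J
  i=29: V-A = 21 → V
  i=30: A-N = 13 → N
  i=31: W-J = 13 → N
  i=32: J-T = 16 → Q
  i=33: S-G = 12 → M
  i=34: Z-T =  6 → G
  i=35: J-A =  9 → J
  i=36: O-T = 21 → V
  shifts repeat with period 7: JVNNQMG

JVNNQMG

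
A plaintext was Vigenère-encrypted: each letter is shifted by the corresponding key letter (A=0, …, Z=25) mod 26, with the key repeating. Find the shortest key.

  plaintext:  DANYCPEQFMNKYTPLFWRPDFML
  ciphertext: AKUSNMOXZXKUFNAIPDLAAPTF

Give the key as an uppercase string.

XKHUL

  i= 0: A-D = 23 → X
  i= 1: K-A = 10 → K
  i= 2: U-N =  7 → H
  i= 3: S-Y = 20 → U
  i= 4: N-C = 11 → L
  i= 5: M-P = 23 → X
  i= 6: O-E = 10 → K
  i= 7: X-Q =  7 → H
  i= 8: Z-F = 20 → U
  i= 9: X-M = 11 → L
  i=10: K-N = 23 → X
  i=11: U-K = 10 → K
  i=12: F-Y =  7 → H
  i=13: N-T = 20 → U
  i=14: A-P = 11 → L
  i=15: I-L = 23 → X
  i=16: P-F = 10 → K
  i=17: D-W =  7 → H
  i=18: L-R = 20 → U
  i=19: A-P = 11 → L
  i=20: A-D = 23 → X
  i=21: P-F = 10 → K
  i=22: T-M =  7 → H
  i=23: F-L = 20 → U
  shifts repeat with period 5: XKHUL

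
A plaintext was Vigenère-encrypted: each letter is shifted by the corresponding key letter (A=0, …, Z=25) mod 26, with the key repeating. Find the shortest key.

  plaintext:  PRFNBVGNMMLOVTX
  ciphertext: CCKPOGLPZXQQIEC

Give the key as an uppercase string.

NLFC

  i= 0: C-P = 13 → N
  i= 1: C-R = 11 → L
  i= 2: K-F =  5 → F
  i= 3: P-N =  2 → C
  i= 4: O-B = 13 → N
  i= 5: G-V = 11 → L
  i= 6: L-G =  5 → F
  i= 7: P-N =  2 → C
  i= 8: Z-M = 13 → N
  i= 9: X-M = 11 → L
  i=10: Q-L =  5 → F
  i=11: Q-O =  2 → C
  i=12: I-V = 13 → N
  i=13: E-T = 11 → L
  i=14: C-X =  5 → F
  shifts repeat with period 4: NLFC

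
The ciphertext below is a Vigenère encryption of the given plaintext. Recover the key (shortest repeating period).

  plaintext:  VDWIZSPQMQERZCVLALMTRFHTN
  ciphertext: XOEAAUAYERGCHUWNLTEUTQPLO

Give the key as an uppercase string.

  i= 0: X-V =  2 → C
  i= 1: O-D = 11 → L
  i= 2: E-W =  8 → I
  i= 3: A-I = 18 → S
  i= 4: A-Z =  1 → B
  i= 5: U-S =  2 → C
  i= 6: A-P = 11 → L
  i= 7: Y-Q =  8 → I
  i= 8: E-M = 18 → S
  i= 9: R-Q =  1 → B
  i=10: G-E =  2 → C
  i=11: C-R = 11 → L
  i=12: H-Z =  8 → I
  i=13: U-C = 18 → S
  i=14: W-V =  1 → B
  i=15: N-L =  2 → C
  i=16: L-A = 11 → L
  i=17: T-L =  8 → I
  i=18: E-M = 18 → S
  i=19: U-T =  1 → B
  i=20: T-R =  2 → C
  i=21: Q-F = 11 → L
  i=22: P-H =  8 → I
  i=23: L-T = 18 → S
  i=24: O-N =  1 → B
  shifts repeat with period 5: CLISB

CLISB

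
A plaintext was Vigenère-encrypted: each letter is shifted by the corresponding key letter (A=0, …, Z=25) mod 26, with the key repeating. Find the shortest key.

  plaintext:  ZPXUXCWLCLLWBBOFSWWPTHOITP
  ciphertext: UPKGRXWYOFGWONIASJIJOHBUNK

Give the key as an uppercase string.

VANMU

  i= 0: U-Z = 21 → V
  i= 1: P-P =  0 → A
  i= 2: K-X = 13 → N
  i= 3: G-U = 12 → M
  i= 4: R-X = 20 → U
  i= 5: X-C = 21 → V
  i= 6: W-W =  0 → A
  i= 7: Y-L = 13 → N
  i= 8: O-C = 12 → M
  i= 9: F-L = 20 → U
  i=10: G-L = 21 → V
  i=11: W-W =  0 → A
  i=12: O-B = 13 → N
  i=13: N-B = 12 → M
  i=14: I-O = 20 → U
  i=15: A-F = 21 → V
  i=16: S-S =  0 → A
  i=17: J-W = 13 → N
  i=18: I-W = 12 → M
  i=19: J-P = 20 → U
  i=20: O-T = 21 → V
  i=21: H-H =  0 → A
  i=22: B-O = 13 → N
  i=23: U-I = 12 → M
  i=24: N-T = 20 → U
  i=25: K-P = 21 → V
  shifts repeat with period 5: VANMU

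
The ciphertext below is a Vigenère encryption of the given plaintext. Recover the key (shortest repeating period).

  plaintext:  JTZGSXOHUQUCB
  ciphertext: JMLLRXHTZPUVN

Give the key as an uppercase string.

  i= 0: J-J =  0 → A
  i= 1: M-T = 19 → T
  i= 2: L-Z = 12 → M
  i= 3: L-G =  5 → F
  i= 4: R-S = 25 → Z
  i= 5: X-X =  0 → A
  i= 6: H-O = 19 → T
  i= 7: T-H = 12 → M
  i= 8: Z-U =  5 → F
  i= 9: P-Q = 25 → Z
  i=10: U-U =  0 → A
  i=11: V-C = 19 → T
  i=12: N-B = 12 → M
  shifts repeat with period 5: ATMFZ

ATMFZ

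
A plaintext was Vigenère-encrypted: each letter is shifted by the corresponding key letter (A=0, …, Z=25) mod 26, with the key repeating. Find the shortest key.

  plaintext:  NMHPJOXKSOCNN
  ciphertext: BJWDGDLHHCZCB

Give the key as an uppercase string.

OXP

  i= 0: B-N = 14 → O
  i= 1: J-M = 23 → X
  i= 2: W-H = 15 → P
  i= 3: D-P = 14 → O
  i= 4: G-J = 23 → X
  i= 5: D-O = 15 → P
  i= 6: L-X = 14 → O
  i= 7: H-K = 23 → X
  i= 8: H-S = 15 → P
  i= 9: C-O = 14 → O
  i=10: Z-C = 23 → X
  i=11: C-N = 15 → P
  i=12: B-N = 14 → O
  shifts repeat with period 3: OXP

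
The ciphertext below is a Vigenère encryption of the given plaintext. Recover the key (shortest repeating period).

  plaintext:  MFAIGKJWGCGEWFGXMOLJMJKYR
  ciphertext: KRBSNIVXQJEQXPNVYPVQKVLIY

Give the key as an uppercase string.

YMBKH

  i= 0: K-M = 24 → Y
  i= 1: R-F = 12 → M
  i= 2: B-A =  1 → B
  i= 3: S-I = 10 → K
  i= 4: N-G =  7 → H
  i= 5: I-K = 24 → Y
  i= 6: V-J = 12 → M
  i= 7: X-W =  1 → B
  i= 8: Q-G = 10 → K
  i= 9: J-C =  7 → H
  i=10: E-G = 24 → Y
  i=11: Q-E = 12 → M
  i=12: X-W =  1 → B
  i=13: P-F = 10 → K
  i=14: N-G =  7 → H
  i=15: V-X = 24 → Y
  i=16: Y-M = 12 → M
  i=17: P-O =  1 → B
  i=18: V-L = 10 → K
  i=19: Q-J =  7 → H
  i=20: K-M = 24 → Y
  i=21: V-J = 12 → M
  i=22: L-K =  1 → B
  i=23: I-Y = 10 → K
  i=24: Y-R =  7 → H
  shifts repeat with period 5: YMBKH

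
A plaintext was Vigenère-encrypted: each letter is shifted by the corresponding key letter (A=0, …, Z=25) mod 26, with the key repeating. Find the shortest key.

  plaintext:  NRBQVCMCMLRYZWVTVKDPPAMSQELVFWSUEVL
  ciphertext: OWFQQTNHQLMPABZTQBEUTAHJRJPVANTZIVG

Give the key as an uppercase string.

  i= 0: O-N =  1 → B
  i= 1: W-R =  5 → F
  i= 2: F-B =  4 → E
  i= 3: Q-Q =  0 → A
  i= 4: Q-V = 21 → V
  i= 5: T-C = 17 → R
  i= 6: N-M =  1 → B
  i= 7: H-C =  5 → F
  i= 8: Q-M =  4 → E
  i= 9: L-L =  0 → A
  i=10: M-R = 21 → V
  i=11: P-Y = 17 → R
  i=12: A-Z =  1 → B
  i=13: B-W =  5 → F
  i=14: Z-V =  4 → E
  i=15: T-T =  0 → A
  i=16: Q-V = 21 → V
  i=17: B-K = 17 → R
  i=18: E-D =  1 → B
  i=19: U-P =  5 → F
  i=20: T-P =  4 → E
  i=21: A-A =  0 → A
  i=22: H-M = 21 → V
  i=23: J-S = 17 → R
  i=24: R-Q =  1 → B
  i=25: J-E =  5 → F
  i=26: P-L =  4 → E
  i=27: V-V =  0 → A
  i=28: A-F = 21 → V
  i=29: N-W = 17 → R
  i=30: T-S =  1 → B
  i=31: Z-U =  5 → F
  i=32: I-E =  4 → E
  i=33: V-V =  0 → A
  i=34: G-L = 21 → V
  shifts repeat with period 6: BFEAVR

BFEAVR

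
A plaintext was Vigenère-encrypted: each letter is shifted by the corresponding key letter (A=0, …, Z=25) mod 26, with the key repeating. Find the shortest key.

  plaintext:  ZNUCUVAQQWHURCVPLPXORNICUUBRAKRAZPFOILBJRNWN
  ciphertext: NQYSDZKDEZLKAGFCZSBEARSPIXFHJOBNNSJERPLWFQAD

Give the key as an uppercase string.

ODEQJEKN

  i= 0: N-Z = 14 → O
  i= 1: Q-N =  3 → D
  i= 2: Y-U =  4 → E
  i= 3: S-C = 16 → Q
  i= 4: D-U =  9 → J
  i= 5: Z-V =  4 → E
  i= 6: K-A = 10 → K
  i= 7: D-Q = 13 → N
  i= 8: E-Q = 14 → O
  i= 9: Z-W =  3 → D
  i=10: L-H =  4 → E
  i=11: K-U = 16 → Q
  i=12: A-R =  9 → J
  i=13: G-C =  4 → E
  i=14: F-V = 10 → K
  i=15: C-P = 13 → N
  i=16: Z-L = 14 → O
  i=17: S-P =  3 → D
  i=18: B-X =  4 → E
  i=19: E-O = 16 → Q
  i=20: A-R =  9 → J
  i=21: R-N =  4 → E
  i=22: S-I = 10 → K
  i=23: P-C = 13 → N
  i=24: I-U = 14 → O
  i=25: X-U =  3 → D
  i=26: F-B =  4 → E
  i=27: H-R = 16 → Q
  i=28: J-A =  9 → J
  i=29: O-K =  4 → E
  i=30: B-R = 10 → K
  i=31: N-A = 13 → N
  i=32: N-Z = 14 → O
  i=33: S-P =  3 → D
  i=34: J-F =  4 → E
  i=35: E-O = 16 → Q
  i=36: R-I =  9 → J
  i=37: P-L =  4 → E
  i=38: L-B = 10 → K
  i=39: W-J = 13 → N
  i=40: F-R = 14 → O
  i=41: Q-N =  3 → D
  i=42: A-W =  4 → E
  i=43: D-N = 16 → Q
  shifts repeat with period 8: ODEQJEKN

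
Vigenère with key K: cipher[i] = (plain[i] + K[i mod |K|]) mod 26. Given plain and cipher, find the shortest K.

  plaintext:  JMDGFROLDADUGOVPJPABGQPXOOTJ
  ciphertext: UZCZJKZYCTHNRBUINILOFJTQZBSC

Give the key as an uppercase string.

LNZTET

  i= 0: U-J = 11 → L
  i= 1: Z-M = 13 → N
  i= 2: C-D = 25 → Z
  i= 3: Z-G = 19 → T
  i= 4: J-F =  4 → E
  i= 5: K-R = 19 → T
  i= 6: Z-O = 11 → L
  i= 7: Y-L = 13 → N
  i= 8: C-D = 25 → Z
  i= 9: T-A = 19 → T
  i=10: H-D =  4 → E
  i=11: N-U = 19 → T
  i=12: R-G = 11 → L
  i=13: B-O = 13 → N
  i=14: U-V = 25 → Z
  i=15: I-P = 19 → T
  i=16: N-J =  4 → E
  i=17: I-P = 19 → T
  i=18: L-A = 11 → L
  i=19: O-B = 13 → N
  i=20: F-G = 25 → Z
  i=21: J-Q = 19 → T
  i=22: T-P =  4 → E
  i=23: Q-X = 19 → T
  i=24: Z-O = 11 → L
  i=25: B-O = 13 → N
  i=26: S-T = 25 → Z
  i=27: C-J = 19 → T
  shifts repeat with period 6: LNZTET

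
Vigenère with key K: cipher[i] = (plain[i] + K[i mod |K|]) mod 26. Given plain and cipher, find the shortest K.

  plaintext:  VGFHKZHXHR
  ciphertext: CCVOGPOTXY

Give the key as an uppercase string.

  i= 0: C-V =  7 → H
  i= 1: C-G = 22 → W
  i= 2: V-F = 16 → Q
  i= 3: O-H =  7 → H
  i= 4: G-K = 22 → W
  i= 5: P-Z = 16 → Q
  i= 6: O-H =  7 → H
  i= 7: T-X = 22 → W
  i= 8: X-H = 16 → Q
  i= 9: Y-R =  7 → H
  shifts repeat with period 3: HWQ

HWQ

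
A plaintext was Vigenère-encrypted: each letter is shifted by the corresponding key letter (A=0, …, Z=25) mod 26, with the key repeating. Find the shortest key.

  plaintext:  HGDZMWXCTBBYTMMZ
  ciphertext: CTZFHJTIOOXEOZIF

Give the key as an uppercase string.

VNWG

  i= 0: C-H = 21 → V
  i= 1: T-G = 13 → N
  i= 2: Z-D = 22 → W
  i= 3: F-Z =  6 → G
  i= 4: H-M = 21 → V
  i= 5: J-W = 13 → N
  i= 6: T-X = 22 → W
  i= 7: I-C =  6 → G
  i= 8: O-T = 21 → V
  i= 9: O-B = 13 → N
  i=10: X-B = 22 → W
  i=11: E-Y =  6 → G
  i=12: O-T = 21 → V
  i=13: Z-M = 13 → N
  i=14: I-M = 22 → W
  i=15: F-Z =  6 → G
  shifts repeat with period 4: VNWG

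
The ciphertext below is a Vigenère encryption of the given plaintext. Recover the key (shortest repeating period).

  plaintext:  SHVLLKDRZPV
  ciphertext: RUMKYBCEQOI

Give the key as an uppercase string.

  i= 0: R-S = 25 → Z
  i= 1: U-H = 13 → N
  i= 2: M-V = 17 → R
  i= 3: K-L = 25 → Z
  i= 4: Y-L = 13 → N
  i= 5: B-K = 17 → R
  i= 6: C-D = 25 → Z
  i= 7: E-R = 13 → N
  i= 8: Q-Z = 17 → R
  i= 9: O-P = 25 → Z
  i=10: I-V = 13 → N
  shifts repeat with period 3: ZNR

ZNR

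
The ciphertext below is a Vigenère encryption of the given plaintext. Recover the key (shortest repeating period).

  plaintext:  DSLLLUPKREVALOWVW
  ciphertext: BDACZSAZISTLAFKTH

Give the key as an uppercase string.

YLPRO

  i= 0: B-D = 24 → Y
  i= 1: D-S = 11 → L
  i= 2: A-L = 15 → P
  i= 3: C-L = 17 → R
  i= 4: Z-L = 14 → O
  i= 5: S-U = 24 → Y
  i= 6: A-P = 11 → L
  i= 7: Z-K = 15 → P
  i= 8: I-R = 17 → R
  i= 9: S-E = 14 → O
  i=10: T-V = 24 → Y
  i=11: L-A = 11 → L
  i=12: A-L = 15 → P
  i=13: F-O = 17 → R
  i=14: K-W = 14 → O
  i=15: T-V = 24 → Y
  i=16: H-W = 11 → L
  shifts repeat with period 5: YLPRO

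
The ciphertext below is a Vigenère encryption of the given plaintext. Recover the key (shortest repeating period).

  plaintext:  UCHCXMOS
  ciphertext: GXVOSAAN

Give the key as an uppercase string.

MVO

  i= 0: G-U = 12 → M
  i= 1: X-C = 21 → V
  i= 2: V-H = 14 → O
  i= 3: O-C = 12 → M
  i= 4: S-X = 21 → V
  i= 5: A-M = 14 → O
  i= 6: A-O = 12 → M
  i= 7: N-S = 21 → V
  shifts repeat with period 3: MVO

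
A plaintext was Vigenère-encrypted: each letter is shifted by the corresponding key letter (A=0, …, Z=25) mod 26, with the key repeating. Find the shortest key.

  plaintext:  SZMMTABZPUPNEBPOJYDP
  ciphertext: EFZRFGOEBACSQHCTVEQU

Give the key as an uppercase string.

  i= 0: E-S = 12 → M
  i= 1: F-Z =  6 → G
  i= 2: Z-M = 13 → N
  i= 3: R-M =  5 → F
  i= 4: F-T = 12 → M
  i= 5: G-A =  6 → G
  i= 6: O-B = 13 → N
  i= 7: E-Z =  5 → F
  i= 8: B-P = 12 → M
  i= 9: A-U =  6 → G
  i=10: C-P = 13 → N
  i=11: S-N =  5 → F
  i=12: Q-E = 12 → M
  i=13: H-B =  6 → G
  i=14: C-P = 13 → N
  i=15: T-O =  5 → F
  i=16: V-J = 12 → M
  i=17: E-Y =  6 → G
  i=18: Q-D = 13 → N
  i=19: U-P =  5 → F
  shifts repeat with period 4: MGNF

MGNF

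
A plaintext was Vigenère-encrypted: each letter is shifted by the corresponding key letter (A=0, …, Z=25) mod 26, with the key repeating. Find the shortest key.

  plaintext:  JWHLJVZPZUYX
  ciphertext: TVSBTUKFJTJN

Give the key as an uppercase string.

KZLQ

  i= 0: T-J = 10 → K
  i= 1: V-W = 25 → Z
  i= 2: S-H = 11 → L
  i= 3: B-L = 16 → Q
  i= 4: T-J = 10 → K
  i= 5: U-V = 25 → Z
  i= 6: K-Z = 11 → L
  i= 7: F-P = 16 → Q
  i= 8: J-Z = 10 → K
  i= 9: T-U = 25 → Z
  i=10: J-Y = 11 → L
  i=11: N-X = 16 → Q
  shifts repeat with period 4: KZLQ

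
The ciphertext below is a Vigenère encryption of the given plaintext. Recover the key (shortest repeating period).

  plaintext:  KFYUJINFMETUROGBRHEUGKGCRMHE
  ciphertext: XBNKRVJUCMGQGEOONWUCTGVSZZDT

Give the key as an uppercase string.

  i= 0: X-K = 13 → N
  i= 1: B-F = 22 → W
  i= 2: N-Y = 15 → P
  i= 3: K-U = 16 → Q
  i= 4: R-J =  8 → I
  i= 5: V-I = 13 → N
  i= 6: J-N = 22 → W
  i= 7: U-F = 15 → P
  i= 8: C-M = 16 → Q
  i= 9: M-E =  8 → I
  i=10: G-T = 13 → N
  i=11: Q-U = 22 → W
  i=12: G-R = 15 → P
  i=13: E-O = 16 → Q
  i=14: O-G =  8 → I
  i=15: O-B = 13 → N
  i=16: N-R = 22 → W
  i=17: W-H = 15 → P
  i=18: U-E = 16 → Q
  i=19: C-U =  8 → I
  i=20: T-G = 13 → N
  i=21: G-K = 22 → W
  i=22: V-G = 15 → P
  i=23: S-C = 16 → Q
  i=24: Z-R =  8 → I
  i=25: Z-M = 13 → N
  i=26: D-H = 22 → W
  i=27: T-E = 15 → P
  shifts repeat with period 5: NWPQI

NWPQI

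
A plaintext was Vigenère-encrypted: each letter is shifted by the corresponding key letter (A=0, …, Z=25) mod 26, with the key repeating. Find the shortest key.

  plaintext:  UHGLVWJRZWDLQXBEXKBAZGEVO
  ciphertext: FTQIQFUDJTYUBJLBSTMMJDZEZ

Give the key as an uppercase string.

  i= 0: F-U = 11 → L
  i= 1: T-H = 12 → M
  i= 2: Q-G = 10 → K
  i= 3: I-L = 23 → X
  i= 4: Q-V = 21 → V
  i= 5: F-W =  9 → J
  i= 6: U-J = 11 → L
  i= 7: D-R = 12 → M
  i= 8: J-Z = 10 → K
  i= 9: T-W = 23 → X
  i=10: Y-D = 21 → V
  i=11: U-L =  9 → J
  i=12: B-Q = 11 → L
  i=13: J-X = 12 → M
  i=14: L-B = 10 → K
  i=15: B-E = 23 → X
  i=16: S-X = 21 → V
  i=17: T-K =  9 → J
  i=18: M-B = 11 → L
  i=19: M-A = 12 → M
  i=20: J-Z = 10 → K
  i=21: D-G = 23 → X
  i=22: Z-E = 21 → V
  i=23: E-V =  9 → J
  i=24: Z-O = 11 → L
  shifts repeat with period 6: LMKXVJ

LMKXVJ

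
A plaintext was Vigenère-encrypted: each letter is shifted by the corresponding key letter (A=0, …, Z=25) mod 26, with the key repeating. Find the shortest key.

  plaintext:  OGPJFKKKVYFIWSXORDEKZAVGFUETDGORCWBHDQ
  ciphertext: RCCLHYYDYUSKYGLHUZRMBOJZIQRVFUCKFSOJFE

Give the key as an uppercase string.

DWNCCOOT

  i= 0: R-O =  3 → D
  i= 1: C-G = 22 → W
  i= 2: C-P = 13 → N
  i= 3: L-J =  2 → C
  i= 4: H-F =  2 → C
  i= 5: Y-K = 14 → O
  i= 6: Y-K = 14 → O
  i= 7: D-K = 19 → T
  i= 8: Y-V =  3 → D
  i= 9: U-Y = 22 → W
  i=10: S-F = 13 → N
  i=11: K-I =  2 → C
  i=12: Y-W =  2 → C
  i=13: G-S = 14 → O
  i=14: L-X = 14 → O
  i=15: H-O = 19 → T
  i=16: U-R =  3 → D
  i=17: Z-D = 22 → W
  i=18: R-E = 13 → N
  i=19: M-K =  2 → C
  i=20: B-Z =  2 → C
  i=21: O-A = 14 → O
  i=22: J-V = 14 → O
  i=23: Z-G = 19 → T
  i=24: I-F =  3 → D
  i=25: Q-U = 22 → W
  i=26: R-E = 13 → N
  i=27: V-T =  2 → C
  i=28: F-D =  2 → C
  i=29: U-G = 14 → O
  i=30: C-O = 14 → O
  i=31: K-R = 19 → T
  i=32: F-C =  3 → D
  i=33: S-W = 22 → W
  i=34: O-B = 13 → N
  i=35: J-H =  2 → C
  i=36: F-D =  2 → C
  i=37: E-Q = 14 → O
  shifts repeat with period 8: DWNCCOOT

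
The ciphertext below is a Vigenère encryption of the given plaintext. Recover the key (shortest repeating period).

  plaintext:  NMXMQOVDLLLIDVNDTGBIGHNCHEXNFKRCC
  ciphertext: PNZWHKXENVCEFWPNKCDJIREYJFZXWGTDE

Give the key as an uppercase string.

CBCKRW

  i= 0: P-N =  2 → C
  i= 1: N-M =  1 → B
  i= 2: Z-X =  2 → C
  i= 3: W-M = 10 → K
  i= 4: H-Q = 17 → R
  i= 5: K-O = 22 → W
  i= 6: X-V =  2 → C
  i= 7: E-D =  1 → B
  i= 8: N-L =  2 → C
  i= 9: V-L = 10 → K
  i=10: C-L = 17 → R
  i=11: E-I = 22 → W
  i=12: F-D =  2 → C
  i=13: W-V =  1 → B
  i=14: P-N =  2 → C
  i=15: N-D = 10 → K
  i=16: K-T = 17 → R
  i=17: C-G = 22 → W
  i=18: D-B =  2 → C
  i=19: J-I =  1 → B
  i=20: I-G =  2 → C
  i=21: R-H = 10 → K
  i=22: E-N = 17 → R
  i=23: Y-C = 22 → W
  i=24: J-H =  2 → C
  i=25: F-E =  1 → B
  i=26: Z-X =  2 → C
  i=27: X-N = 10 → K
  i=28: W-F = 17 → R
  i=29: G-K = 22 → W
  i=30: T-R =  2 → C
  i=31: D-C =  1 → B
  i=32: E-C =  2 → C
  shifts repeat with period 6: CBCKRW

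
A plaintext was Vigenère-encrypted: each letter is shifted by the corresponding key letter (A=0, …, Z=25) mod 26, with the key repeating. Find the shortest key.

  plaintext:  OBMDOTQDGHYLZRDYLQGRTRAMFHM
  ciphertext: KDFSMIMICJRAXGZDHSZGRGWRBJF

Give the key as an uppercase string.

WCTPYPWF

  i= 0: K-O = 22 → W
  i= 1: D-B =  2 → C
  i= 2: F-M = 19 → T
  i= 3: S-D = 15 → P
  i= 4: M-O = 24 → Y
  i= 5: I-T = 15 → P
  i= 6: M-Q = 22 → W
  i= 7: I-D =  5 → F
  i= 8: C-G = 22 → W
  i= 9: J-H =  2 → C
  i=10: R-Y = 19 → T
  i=11: A-L = 15 → P
  i=12: X-Z = 24 → Y
  i=13: G-R = 15 → P
  i=14: Z-D = 22 → W
  i=15: D-Y =  5 → F
  i=16: H-L = 22 → W
  i=17: S-Q =  2 → C
  i=18: Z-G = 19 → T
  i=19: G-R = 15 → P
  i=20: R-T = 24 → Y
  i=21: G-R = 15 → P
  i=22: W-A = 22 → W
  i=23: R-M =  5 → F
  i=24: B-F = 22 → W
  i=25: J-H =  2 → C
  i=26: F-M = 19 → T
  shifts repeat with period 8: WCTPYPWF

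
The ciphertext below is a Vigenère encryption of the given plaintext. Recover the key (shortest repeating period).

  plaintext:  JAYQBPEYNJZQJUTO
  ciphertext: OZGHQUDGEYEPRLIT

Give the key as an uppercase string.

  i= 0: O-J =  5 → F
  i= 1: Z-A = 25 → Z
  i= 2: G-Y =  8 → I
  i= 3: H-Q = 17 → R
  i= 4: Q-B = 15 → P
  i= 5: U-P =  5 → F
  i= 6: D-E = 25 → Z
  i= 7: G-Y =  8 → I
  i= 8: E-N = 17 → R
  i= 9: Y-J = 15 → P
  i=10: E-Z =  5 → F
  i=11: P-Q = 25 → Z
  i=12: R-J =  8 → I
  i=13: L-U = 17 → R
  i=14: I-T = 15 → P
  i=15: T-O =  5 → F
  shifts repeat with period 5: FZIRP

FZIRP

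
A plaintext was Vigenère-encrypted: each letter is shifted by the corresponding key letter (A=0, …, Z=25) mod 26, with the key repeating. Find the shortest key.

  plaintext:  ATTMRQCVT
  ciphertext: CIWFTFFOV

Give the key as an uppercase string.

  i= 0: C-A =  2 → C
  i= 1: I-T = 15 → P
  i= 2: W-T =  3 → D
  i= 3: F-M = 19 → T
  i= 4: T-R =  2 → C
  i= 5: F-Q = 15 → P
  i= 6: F-C =  3 → D
  i= 7: O-V = 19 → T
  i= 8: V-T =  2 → C
  shifts repeat with period 4: CPDT

CPDT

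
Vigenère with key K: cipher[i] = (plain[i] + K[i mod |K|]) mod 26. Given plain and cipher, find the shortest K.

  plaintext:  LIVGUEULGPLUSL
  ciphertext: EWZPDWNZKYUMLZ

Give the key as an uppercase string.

TOEJJS

  i= 0: E-L = 19 → T
  i= 1: W-I = 14 → O
  i= 2: Z-V =  4 → E
  i= 3: P-G =  9 → J
  i= 4: D-U =  9 → J
  i= 5: W-E = 18 → S
  i= 6: N-U = 19 → T
  i= 7: Z-L = 14 → O
  i= 8: K-G =  4 → E
  i= 9: Y-P =  9 → J
  i=10: U-L =  9 → J
  i=11: M-U = 18 → S
  i=12: L-S = 19 → T
  i=13: Z-L = 14 → O
  shifts repeat with period 6: TOEJJS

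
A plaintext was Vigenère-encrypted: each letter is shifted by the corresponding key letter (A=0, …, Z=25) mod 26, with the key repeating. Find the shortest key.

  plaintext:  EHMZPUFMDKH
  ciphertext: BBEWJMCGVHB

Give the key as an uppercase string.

  i= 0: B-E = 23 → X
  i= 1: B-H = 20 → U
  i= 2: E-M = 18 → S
  i= 3: W-Z = 23 → X
  i= 4: J-P = 20 → U
  i= 5: M-U = 18 → S
  i= 6: C-F = 23 → X
  i= 7: G-M = 20 → U
  i= 8: V-D = 18 → S
  i= 9: H-K = 23 → X
  i=10: B-H = 20 → U
  shifts repeat with period 3: XUS

XUS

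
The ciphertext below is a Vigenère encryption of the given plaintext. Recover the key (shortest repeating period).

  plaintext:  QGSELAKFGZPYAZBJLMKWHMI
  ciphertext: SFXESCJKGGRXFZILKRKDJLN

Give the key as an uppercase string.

  i= 0: S-Q =  2 → C
  i= 1: F-G = 25 → Z
  i= 2: X-S =  5 → F
  i= 3: E-E =  0 → A
  i= 4: S-L =  7 → H
  i= 5: C-A =  2 → C
  i= 6: J-K = 25 → Z
  i= 7: K-F =  5 → F
  i= 8: G-G =  0 → A
  i= 9: G-Z =  7 → H
  i=10: R-P =  2 → C
  i=11: X-Y = 25 → Z
  i=12: F-A =  5 → F
  i=13: Z-Z =  0 → A
  i=14: I-B =  7 → H
  i=15: L-J =  2 → C
  i=16: K-L = 25 → Z
  i=17: R-M =  5 → F
  i=18: K-K =  0 → A
  i=19: D-W =  7 → H
  i=20: J-H =  2 → C
  i=21: L-M = 25 → Z
  i=22: N-I =  5 → F
  shifts repeat with period 5: CZFAH

CZFAH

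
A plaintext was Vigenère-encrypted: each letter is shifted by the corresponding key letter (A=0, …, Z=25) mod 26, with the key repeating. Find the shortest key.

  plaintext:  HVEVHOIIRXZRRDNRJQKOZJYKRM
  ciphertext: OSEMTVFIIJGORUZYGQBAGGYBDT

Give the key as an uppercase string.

  i= 0: O-H =  7 → H
  i= 1: S-V = 23 → X
  i= 2: E-E =  0 → A
  i= 3: M-V = 17 → R
  i= 4: T-H = 12 → M
  i= 5: V-O =  7 → H
  i= 6: F-I = 23 → X
  i= 7: I-I =  0 → A
  i= 8: I-R = 17 → R
  i= 9: J-X = 12 → M
  i=10: G-Z =  7 → H
  i=11: O-R = 23 → X
  i=12: R-R =  0 → A
  i=13: U-D = 17 → R
  i=14: Z-N = 12 → M
  i=15: Y-R =  7 → H
  i=16: G-J = 23 → X
  i=17: Q-Q =  0 → A
  i=18: B-K = 17 → R
  i=19: A-O = 12 → M
  i=20: G-Z =  7 → H
  i=21: G-J = 23 → X
  i=22: Y-Y =  0 → A
  i=23: B-K = 17 → R
  i=24: D-R = 12 → M
  i=25: T-M =  7 → H
  shifts repeat with period 5: HXARM

HXARM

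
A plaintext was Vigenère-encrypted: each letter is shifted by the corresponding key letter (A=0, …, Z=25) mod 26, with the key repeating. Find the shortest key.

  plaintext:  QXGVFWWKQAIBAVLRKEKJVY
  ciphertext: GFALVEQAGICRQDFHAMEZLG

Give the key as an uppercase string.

  i= 0: G-Q = 16 → Q
  i= 1: F-X =  8 → I
  i= 2: A-G = 20 → U
  i= 3: L-V = 16 → Q
  i= 4: V-F = 16 → Q
  i= 5: E-W =  8 → I
  i= 6: Q-W = 20 → U
  i= 7: A-K = 16 → Q
  i= 8: G-Q = 16 → Q
  i= 9: I-A =  8 → I
  i=10: C-I = 20 → U
  i=11: R-B = 16 → Q
  i=12: Q-A = 16 → Q
  i=13: D-V =  8 → I
  i=14: F-L = 20 → U
  i=15: H-R = 16 → Q
  i=16: A-K = 16 → Q
  i=17: M-E =  8 → I
  i=18: E-K = 20 → U
  i=19: Z-J = 16 → Q
  i=20: L-V = 16 → Q
  i=21: G-Y =  8 → I
  shifts repeat with period 4: QIUQ

QIUQ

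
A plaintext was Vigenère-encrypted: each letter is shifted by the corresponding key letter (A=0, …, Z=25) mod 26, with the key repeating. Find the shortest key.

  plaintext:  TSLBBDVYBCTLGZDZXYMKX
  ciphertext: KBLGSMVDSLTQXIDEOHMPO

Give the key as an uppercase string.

RJAF

  i= 0: K-T = 17 → R
  i= 1: B-S =  9 → J
  i= 2: L-L =  0 → A
  i= 3: G-B =  5 → F
  i= 4: S-B = 17 → R
  i= 5: M-D =  9 → J
  i= 6: V-V =  0 → A
  i= 7: D-Y =  5 → F
  i= 8: S-B = 17 → R
  i= 9: L-C =  9 → J
  i=10: T-T =  0 → A
  i=11: Q-L =  5 → F
  i=12: X-G = 17 → R
  i=13: I-Z =  9 → J
  i=14: D-D =  0 → A
  i=15: E-Z =  5 → F
  i=16: O-X = 17 → R
  i=17: H-Y =  9 → J
  i=18: M-M =  0 → A
  i=19: P-K =  5 → F
  i=20: O-X = 17 → R
  shifts repeat with period 4: RJAF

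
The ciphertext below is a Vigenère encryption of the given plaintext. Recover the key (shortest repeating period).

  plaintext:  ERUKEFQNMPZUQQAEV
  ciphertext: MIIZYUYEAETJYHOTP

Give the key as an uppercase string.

  i= 0: M-E =  8 → I
  i= 1: I-R = 17 → R
  i= 2: I-U = 14 → O
  i= 3: Z-K = 15 → P
  i= 4: Y-E = 20 → U
  i= 5: U-F = 15 → P
  i= 6: Y-Q =  8 → I
  i= 7: E-N = 17 → R
  i= 8: A-M = 14 → O
  i= 9: E-P = 15 → P
  i=10: T-Z = 20 → U
  i=11: J-U = 15 → P
  i=12: Y-Q =  8 → I
  i=13: H-Q = 17 → R
  i=14: O-A = 14 → O
  i=15: T-E = 15 → P
  i=16: P-V = 20 → U
  shifts repeat with period 6: IROPUP

IROPUP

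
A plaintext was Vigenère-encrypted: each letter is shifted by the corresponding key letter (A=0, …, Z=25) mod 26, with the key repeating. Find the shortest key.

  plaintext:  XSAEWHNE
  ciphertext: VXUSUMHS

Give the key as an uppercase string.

YFUO

  i= 0: V-X = 24 → Y
  i= 1: X-S =  5 → F
  i= 2: U-A = 20 → U
  i= 3: S-E = 14 → O
  i= 4: U-W = 24 → Y
  i= 5: M-H =  5 → F
  i= 6: H-N = 20 → U
  i= 7: S-E = 14 → O
  shifts repeat with period 4: YFUO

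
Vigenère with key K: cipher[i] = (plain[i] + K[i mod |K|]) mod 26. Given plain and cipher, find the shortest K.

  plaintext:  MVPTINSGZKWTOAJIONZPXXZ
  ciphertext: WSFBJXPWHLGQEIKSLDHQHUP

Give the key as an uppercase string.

KXQIB

  i= 0: W-M = 10 → K
  i= 1: S-V = 23 → X
  i= 2: F-P = 16 → Q
  i= 3: B-T =  8 → I
  i= 4: J-I =  1 → B
  i= 5: X-N = 10 → K
  i= 6: P-S = 23 → X
  i= 7: W-G = 16 → Q
  i= 8: H-Z =  8 → I
  i= 9: L-K =  1 → B
  i=10: G-W = 10 → K
  i=11: Q-T = 23 → X
  i=12: E-O = 16 → Q
  i=13: I-A =  8 → I
  i=14: K-J =  1 → B
  i=15: S-I = 10 → K
  i=16: L-O = 23 → X
  i=17: D-N = 16 → Q
  i=18: H-Z =  8 → I
  i=19: Q-P =  1 → B
  i=20: H-X = 10 → K
  i=21: U-X = 23 → X
  i=22: P-Z = 16 → Q
  shifts repeat with period 5: KXQIB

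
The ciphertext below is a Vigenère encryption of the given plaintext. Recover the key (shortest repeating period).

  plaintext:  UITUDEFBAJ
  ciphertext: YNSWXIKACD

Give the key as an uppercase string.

EFZCU

  i= 0: Y-U =  4 → E
  i= 1: N-I =  5 → F
  i= 2: S-T = 25 → Z
  i= 3: W-U =  2 → C
  i= 4: X-D = 20 → U
  i= 5: I-E =  4 → E
  i= 6: K-F =  5 → F
  i= 7: A-B = 25 → Z
  i= 8: C-A =  2 → C
  i= 9: D-J = 20 → U
  shifts repeat with period 5: EFZCU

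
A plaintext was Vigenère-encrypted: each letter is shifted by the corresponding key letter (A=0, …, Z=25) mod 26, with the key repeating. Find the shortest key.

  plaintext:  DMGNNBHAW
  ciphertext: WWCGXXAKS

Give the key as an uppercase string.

TKW

  i= 0: W-D = 19 → T
  i= 1: W-M = 10 → K
  i= 2: C-G = 22 → W
  i= 3: G-N = 19 → T
  i= 4: X-N = 10 → K
  i= 5: X-B = 22 → W
  i= 6: A-H = 19 → T
  i= 7: K-A = 10 → K
  i= 8: S-W = 22 → W
  shifts repeat with period 3: TKW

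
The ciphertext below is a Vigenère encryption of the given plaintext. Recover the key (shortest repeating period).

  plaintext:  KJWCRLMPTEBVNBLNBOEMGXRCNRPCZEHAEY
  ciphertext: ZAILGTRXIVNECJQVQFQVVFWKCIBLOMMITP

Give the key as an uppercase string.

PRMJPIFI

  i= 0: Z-K = 15 → P
  i= 1: A-J = 17 → R
  i= 2: I-W = 12 → M
  i= 3: L-C =  9 → J
  i= 4: G-R = 15 → P
  i= 5: T-L =  8 → I
  i= 6: R-M =  5 → F
  i= 7: X-P =  8 → I
  i= 8: I-T = 15 → P
  i= 9: V-E = 17 → R
  i=10: N-B = 12 → M
  i=11: E-V =  9 → J
  i=12: C-N = 15 → P
  i=13: J-B =  8 → I
  i=14: Q-L =  5 → F
  i=15: V-N =  8 → I
  i=16: Q-B = 15 → P
  i=17: F-O = 17 → R
  i=18: Q-E = 12 → M
  i=19: V-M =  9 → J
  i=20: V-G = 15 → P
  i=21: F-X =  8 → I
  i=22: W-R =  5 → F
  i=23: K-C =  8 → I
  i=24: C-N = 15 → P
  i=25: I-R = 17 → R
  i=26: B-P = 12 → M
  i=27: L-C =  9 → J
  i=28: O-Z = 15 → P
  i=29: M-E =  8 → I
  i=30: M-H =  5 → F
  i=31: I-A =  8 → I
  i=32: T-E = 15 → P
  i=33: P-Y = 17 → R
  shifts repeat with period 8: PRMJPIFI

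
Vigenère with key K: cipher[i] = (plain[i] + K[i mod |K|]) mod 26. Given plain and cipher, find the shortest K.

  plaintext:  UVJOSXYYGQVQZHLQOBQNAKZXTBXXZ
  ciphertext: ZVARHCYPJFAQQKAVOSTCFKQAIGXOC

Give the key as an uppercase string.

  i= 0: Z-U =  5 → F
  i= 1: V-V =  0 → A
  i= 2: A-J = 17 → R
  i= 3: R-O =  3 → D
  i= 4: H-S = 15 → P
  i= 5: C-X =  5 → F
  i= 6: Y-Y =  0 → A
  i= 7: P-Y = 17 → R
  i= 8: J-G =  3 → D
  i= 9: F-Q = 15 → P
  i=10: A-V =  5 → F
  i=11: Q-Q =  0 → A
  i=12: Q-Z = 17 → R
  i=13: K-H =  3 → D
  i=14: A-L = 15 → P
  i=15: V-Q =  5 → F
  i=16: O-O =  0 → A
  i=17: S-B = 17 → R
  i=18: T-Q =  3 → D
  i=19: C-N = 15 → P
  i=20: F-A =  5 → F
  i=21: K-K =  0 → A
  i=22: Q-Z = 17 → R
  i=23: A-X =  3 → D
  i=24: I-T = 15 → P
  i=25: G-B =  5 → F
  i=26: X-X =  0 → A
  i=27: O-X = 17 → R
  i=28: C-Z =  3 → D
  shifts repeat with period 5: FARDP

FARDP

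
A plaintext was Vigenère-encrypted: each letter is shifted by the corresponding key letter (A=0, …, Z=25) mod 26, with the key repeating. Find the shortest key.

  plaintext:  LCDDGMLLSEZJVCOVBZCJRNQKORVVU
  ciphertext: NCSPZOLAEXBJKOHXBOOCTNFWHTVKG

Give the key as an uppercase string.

  i= 0: N-L =  2 → C
  i= 1: C-C =  0 → A
  i= 2: S-D = 15 → P
  i= 3: P-D = 12 → M
  i= 4: Z-G = 19 → T
  i= 5: O-M =  2 → C
  i= 6: L-L =  0 → A
  i= 7: A-L = 15 → P
  i= 8: E-S = 12 → M
  i= 9: X-E = 19 → T
  i=10: B-Z =  2 → C
  i=11: J-J =  0 → A
  i=12: K-V = 15 → P
  i=13: O-C = 12 → M
  i=14: H-O = 19 → T
  i=15: X-V =  2 → C
  i=16: B-B =  0 → A
  i=17: O-Z = 15 → P
  i=18: O-C = 12 → M
  i=19: C-J = 19 → T
  i=20: T-R =  2 → C
  i=21: N-N =  0 → A
  i=22: F-Q = 15 → P
  i=23: W-K = 12 → M
  i=24: H-O = 19 → T
  i=25: T-R =  2 → C
  i=26: V-V =  0 → A
  i=27: K-V = 15 → P
  i=28: G-U = 12 → M
  shifts repeat with period 5: CAPMT

CAPMT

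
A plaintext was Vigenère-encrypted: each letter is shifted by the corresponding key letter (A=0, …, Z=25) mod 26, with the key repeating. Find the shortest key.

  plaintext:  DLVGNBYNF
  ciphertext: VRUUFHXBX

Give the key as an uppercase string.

  i= 0: V-D = 18 → S
  i= 1: R-L =  6 → G
  i= 2: U-V = 25 → Z
  i= 3: U-G = 14 → O
  i= 4: F-N = 18 → S
  i= 5: H-B =  6 → G
  i= 6: X-Y = 25 → Z
  i= 7: B-N = 14 → O
  i= 8: X-F = 18 → S
  shifts repeat with period 4: SGZO

SGZO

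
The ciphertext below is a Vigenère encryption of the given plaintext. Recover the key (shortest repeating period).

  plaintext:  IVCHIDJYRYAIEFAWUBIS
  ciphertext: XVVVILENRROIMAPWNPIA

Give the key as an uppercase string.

PATOAIV

  i= 0: X-I = 15 → P
  i= 1: V-V =  0 → A
  i= 2: V-C = 19 → T
  i= 3: V-H = 14 → O
  i= 4: I-I =  0 → A
  i= 5: L-D =  8 → I
  i= 6: E-J = 21 → V
  i= 7: N-Y = 15 → P
  i= 8: R-R =  0 → A
  i= 9: R-Y = 19 → T
  i=10: O-A = 14 → O
  i=11: I-I =  0 → A
  i=12: M-E =  8 → I
  i=13: A-F = 21 → V
  i=14: P-A = 15 → P
  i=15: W-W =  0 → A
  i=16: N-U = 19 → T
  i=17: P-B = 14 → O
  i=18: I-I =  0 → A
  i=19: A-S =  8 → I
  shifts repeat with period 7: PATOAIV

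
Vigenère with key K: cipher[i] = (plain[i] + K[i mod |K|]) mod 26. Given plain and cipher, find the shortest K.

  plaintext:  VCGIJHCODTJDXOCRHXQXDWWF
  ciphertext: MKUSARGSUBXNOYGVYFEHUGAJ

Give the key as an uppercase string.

RIOKRKEE

  i= 0: M-V = 17 → R
  i= 1: K-C =  8 → I
  i= 2: U-G = 14 → O
  i= 3: S-I = 10 → K
  i= 4: A-J = 17 → R
  i= 5: R-H = 10 → K
  i= 6: G-C =  4 → E
  i= 7: S-O =  4 → E
  i= 8: U-D = 17 → R
  i= 9: B-T =  8 → I
  i=10: X-J = 14 → O
  i=11: N-D = 10 → K
  i=12: O-X = 17 → R
  i=13: Y-O = 10 → K
  i=14: G-C =  4 → E
  i=15: V-R =  4 → E
  i=16: Y-H = 17 → R
  i=17: F-X =  8 → I
  i=18: E-Q = 14 → O
  i=19: H-X = 10 → K
  i=20: U-D = 17 → R
  i=21: G-W = 10 → K
  i=22: A-W =  4 → E
  i=23: J-F =  4 → E
  shifts repeat with period 8: RIOKRKEE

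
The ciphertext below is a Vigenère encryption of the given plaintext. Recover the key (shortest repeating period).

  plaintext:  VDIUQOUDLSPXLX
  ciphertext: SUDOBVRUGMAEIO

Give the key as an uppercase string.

  i= 0: S-V = 23 → X
  i= 1: U-D = 17 → R
  i= 2: D-I = 21 → V
  i= 3: O-U = 20 → U
  i= 4: B-Q = 11 → L
  i= 5: V-O =  7 → H
  i= 6: R-U = 23 → X
  i= 7: U-D = 17 → R
  i= 8: G-L = 21 → V
  i= 9: M-S = 20 → U
  i=10: A-P = 11 → L
  i=11: E-X =  7 → H
  i=12: I-L = 23 → X
  i=13: O-X = 17 → R
  shifts repeat with period 6: XRVULH

XRVULH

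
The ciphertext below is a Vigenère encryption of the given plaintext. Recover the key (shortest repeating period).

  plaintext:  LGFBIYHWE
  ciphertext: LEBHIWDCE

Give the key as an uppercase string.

  i= 0: L-L =  0 → A
  i= 1: E-G = 24 → Y
  i= 2: B-F = 22 → W
  i= 3: H-B =  6 → G
  i= 4: I-I =  0 → A
  i= 5: W-Y = 24 → Y
  i= 6: D-H = 22 → W
  i= 7: C-W =  6 → G
  i= 8: E-E =  0 → A
  shifts repeat with period 4: AYWG

AYWG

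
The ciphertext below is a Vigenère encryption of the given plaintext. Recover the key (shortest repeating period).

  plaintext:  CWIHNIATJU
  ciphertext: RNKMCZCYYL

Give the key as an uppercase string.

  i= 0: R-C = 15 → P
  i= 1: N-W = 17 → R
  i= 2: K-I =  2 → C
  i= 3: M-H =  5 → F
  i= 4: C-N = 15 → P
  i= 5: Z-I = 17 → R
  i= 6: C-A =  2 → C
  i= 7: Y-T =  5 → F
  i= 8: Y-J = 15 → P
  i= 9: L-U = 17 → R
  shifts repeat with period 4: PRCF

PRCF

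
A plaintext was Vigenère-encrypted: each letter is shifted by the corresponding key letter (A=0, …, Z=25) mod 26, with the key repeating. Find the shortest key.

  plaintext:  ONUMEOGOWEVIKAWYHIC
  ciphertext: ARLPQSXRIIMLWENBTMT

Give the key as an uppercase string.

MERD

  i= 0: A-O = 12 → M
  i= 1: R-N =  4 → E
  i= 2: L-U = 17 → R
  i= 3: P-M =  3 → D
  i= 4: Q-E = 12 → M
  i= 5: S-O =  4 → E
  i= 6: X-G = 17 → R
  i= 7: R-O =  3 → D
  i= 8: I-W = 12 → M
  i= 9: I-E =  4 → E
  i=10: M-V = 17 → R
  i=11: L-I =  3 → D
  i=12: W-K = 12 → M
  i=13: E-A =  4 → E
  i=14: N-W = 17 → R
  i=15: B-Y =  3 → D
  i=16: T-H = 12 → M
  i=17: M-I =  4 → E
  i=18: T-C = 17 → R
  shifts repeat with period 4: MERD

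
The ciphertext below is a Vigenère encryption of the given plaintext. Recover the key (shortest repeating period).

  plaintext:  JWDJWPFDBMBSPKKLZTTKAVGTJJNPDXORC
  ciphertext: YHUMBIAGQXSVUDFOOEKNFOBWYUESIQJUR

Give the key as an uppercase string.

PLRDFTVD

  i= 0: Y-J = 15 → P
  i= 1: H-W = 11 → L
  i= 2: U-D = 17 → R
  i= 3: M-J =  3 → D
  i= 4: B-W =  5 → F
  i= 5: I-P = 19 → T
  i= 6: A-F = 21 → V
  i= 7: G-D =  3 → D
  i= 8: Q-B = 15 → P
  i= 9: X-M = 11 → L
  i=10: S-B = 17 → R
  i=11: V-S =  3 → D
  i=12: U-P =  5 → F
  i=13: D-K = 19 → T
  i=14: F-K = 21 → V
  i=15: O-L =  3 → D
  i=16: O-Z = 15 → P
  i=17: E-T = 11 → L
  i=18: K-T = 17 → R
  i=19: N-K =  3 → D
  i=20: F-A =  5 → F
  i=21: O-V = 19 → T
  i=22: B-G = 21 → V
  i=23: W-T =  3 → D
  i=24: Y-J = 15 → P
  i=25: U-J = 11 → L
  i=26: E-N = 17 → R
  i=27: S-P =  3 → D
  i=28: I-D =  5 → F
  i=29: Q-X = 19 → T
  i=30: J-O = 21 → V
  i=31: U-R =  3 → D
  i=32: R-C = 15 → P
  shifts repeat with period 8: PLRDFTVD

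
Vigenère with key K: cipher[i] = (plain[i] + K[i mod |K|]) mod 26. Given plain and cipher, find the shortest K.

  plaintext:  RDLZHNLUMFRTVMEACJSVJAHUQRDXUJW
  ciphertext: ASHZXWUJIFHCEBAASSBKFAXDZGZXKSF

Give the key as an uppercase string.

JPWAQJ

  i= 0: A-R =  9 → J
  i= 1: S-D = 15 → P
  i= 2: H-L = 22 → W
  i= 3: Z-Z =  0 → A
  i= 4: X-H = 16 → Q
  i= 5: W-N =  9 → J
  i= 6: U-L =  9 → J
  i= 7: J-U = 15 → P
  i= 8: I-M = 22 → W
  i= 9: F-F =  0 → A
  i=10: H-R = 16 → Q
  i=11: C-T =  9 → J
  i=12: E-V =  9 → J
  i=13: B-M = 15 → P
  i=14: A-E = 22 → W
  i=15: A-A =  0 → A
  i=16: S-C = 16 → Q
  i=17: S-J =  9 → J
  i=18: B-S =  9 → J
  i=19: K-V = 15 → P
  i=20: F-J = 22 → W
  i=21: A-A =  0 → A
  i=22: X-H = 16 → Q
  i=23: D-U =  9 → J
  i=24: Z-Q =  9 → J
  i=25: G-R = 15 → P
  i=26: Z-D = 22 → W
  i=27: X-X =  0 → A
  i=28: K-U = 16 → Q
  i=29: S-J =  9 → J
  i=30: F-W =  9 → J
  shifts repeat with period 6: JPWAQJ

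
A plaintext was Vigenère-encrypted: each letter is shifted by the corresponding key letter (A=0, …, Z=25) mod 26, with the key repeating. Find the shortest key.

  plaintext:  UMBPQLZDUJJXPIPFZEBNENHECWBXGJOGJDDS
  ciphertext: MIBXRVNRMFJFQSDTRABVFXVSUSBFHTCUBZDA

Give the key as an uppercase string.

SWAIBKOO

  i= 0: M-U = 18 → S
  i= 1: I-M = 22 → W
  i= 2: B-B =  0 → A
  i= 3: X-P =  8 → I
  i= 4: R-Q =  1 → B
  i= 5: V-L = 10 → K
  i= 6: N-Z = 14 → O
  i= 7: R-D = 14 → O
  i= 8: M-U = 18 → S
  i= 9: F-J = 22 → W
  i=10: J-J =  0 → A
  i=11: F-X =  8 → I
  i=12: Q-P =  1 → B
  i=13: S-I = 10 → K
  i=14: D-P = 14 → O
  i=15: T-F = 14 → O
  i=16: R-Z = 18 → S
  i=17: A-E = 22 → W
  i=18: B-B =  0 → A
  i=19: V-N =  8 → I
  i=20: F-E =  1 → B
  i=21: X-N = 10 → K
  i=22: V-H = 14 → O
  i=23: S-E = 14 → O
  i=24: U-C = 18 → S
  i=25: S-W = 22 → W
  i=26: B-B =  0 → A
  i=27: F-X =  8 → I
  i=28: H-G =  1 → B
  i=29: T-J = 10 → K
  i=30: C-O = 14 → O
  i=31: U-G = 14 → O
  i=32: B-J = 18 → S
  i=33: Z-D = 22 → W
  i=34: D-D =  0 → A
  i=35: A-S =  8 → I
  shifts repeat with period 8: SWAIBKOO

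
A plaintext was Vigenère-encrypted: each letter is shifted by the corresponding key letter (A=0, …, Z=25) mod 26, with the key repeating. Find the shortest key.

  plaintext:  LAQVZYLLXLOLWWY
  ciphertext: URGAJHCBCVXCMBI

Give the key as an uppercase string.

  i= 0: U-L =  9 → J
  i= 1: R-A = 17 → R
  i= 2: G-Q = 16 → Q
  i= 3: A-V =  5 → F
  i= 4: J-Z = 10 → K
  i= 5: H-Y =  9 → J
  i= 6: C-L = 17 → R
  i= 7: B-L = 16 → Q
  i= 8: C-X =  5 → F
  i= 9: V-L = 10 → K
  i=10: X-O =  9 → J
  i=11: C-L = 17 → R
  i=12: M-W = 16 → Q
  i=13: B-W =  5 → F
  i=14: I-Y = 10 → K
  shifts repeat with period 5: JRQFK

JRQFK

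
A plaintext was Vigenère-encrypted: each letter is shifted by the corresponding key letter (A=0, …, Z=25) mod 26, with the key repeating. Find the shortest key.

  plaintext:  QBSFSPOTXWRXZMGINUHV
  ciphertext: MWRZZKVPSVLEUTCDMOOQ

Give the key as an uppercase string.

WVZUHVH

  i= 0: M-Q = 22 → W
  i= 1: W-B = 21 → V
  i= 2: R-S = 25 → Z
  i= 3: Z-F = 20 → U
  i= 4: Z-S =  7 → H
  i= 5: K-P = 21 → V
  i= 6: V-O =  7 → H
  i= 7: P-T = 22 → W
  i= 8: S-X = 21 → V
  i= 9: V-W = 25 → Z
  i=10: L-R = 20 → U
  i=11: E-X =  7 → H
  i=12: U-Z = 21 → V
  i=13: T-M =  7 → H
  i=14: C-G = 22 → W
  i=15: D-I = 21 → V
  i=16: M-N = 25 → Z
  i=17: O-U = 20 → U
  i=18: O-H =  7 → H
  i=19: Q-V = 21 → V
  shifts repeat with period 7: WVZUHVH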